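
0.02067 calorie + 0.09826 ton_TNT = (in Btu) 3.897e+05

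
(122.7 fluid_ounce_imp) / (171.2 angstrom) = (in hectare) 20.36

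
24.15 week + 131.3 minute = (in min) 2.436e+05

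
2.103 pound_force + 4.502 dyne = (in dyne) 9.355e+05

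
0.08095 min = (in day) 5.622e-05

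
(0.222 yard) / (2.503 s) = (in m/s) 0.0811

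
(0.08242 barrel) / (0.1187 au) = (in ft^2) 7.943e-12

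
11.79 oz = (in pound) 0.7369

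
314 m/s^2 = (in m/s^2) 314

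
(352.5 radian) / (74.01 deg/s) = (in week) 0.0004512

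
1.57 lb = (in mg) 7.121e+05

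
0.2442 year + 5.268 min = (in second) 7.701e+06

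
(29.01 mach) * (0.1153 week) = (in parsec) 2.232e-08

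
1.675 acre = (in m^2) 6778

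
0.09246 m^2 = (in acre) 2.285e-05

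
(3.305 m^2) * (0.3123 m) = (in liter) 1032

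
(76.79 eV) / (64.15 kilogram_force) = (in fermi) 1.956e-05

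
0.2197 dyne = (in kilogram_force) 2.24e-07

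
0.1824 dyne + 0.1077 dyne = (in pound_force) 6.522e-07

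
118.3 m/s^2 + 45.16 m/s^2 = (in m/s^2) 163.5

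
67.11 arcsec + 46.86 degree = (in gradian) 52.09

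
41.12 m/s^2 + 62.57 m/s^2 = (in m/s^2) 103.7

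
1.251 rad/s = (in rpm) 11.95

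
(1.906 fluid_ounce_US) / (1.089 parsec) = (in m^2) 1.677e-21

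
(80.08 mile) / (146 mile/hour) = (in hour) 0.5485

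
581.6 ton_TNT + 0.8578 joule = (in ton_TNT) 581.6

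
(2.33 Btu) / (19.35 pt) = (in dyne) 3.601e+10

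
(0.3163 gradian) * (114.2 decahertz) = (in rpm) 54.18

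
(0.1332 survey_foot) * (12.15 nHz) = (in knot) 9.589e-10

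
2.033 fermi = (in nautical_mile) 1.098e-18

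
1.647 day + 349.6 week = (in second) 2.116e+08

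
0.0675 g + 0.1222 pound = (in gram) 55.5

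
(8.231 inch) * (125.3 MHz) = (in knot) 5.092e+07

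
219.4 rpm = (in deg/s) 1316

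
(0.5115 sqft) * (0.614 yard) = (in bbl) 0.1678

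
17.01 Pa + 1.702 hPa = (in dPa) 1872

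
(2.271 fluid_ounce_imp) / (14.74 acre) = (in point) 3.066e-06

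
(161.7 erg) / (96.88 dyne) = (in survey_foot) 0.05476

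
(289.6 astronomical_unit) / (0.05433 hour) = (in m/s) 2.215e+11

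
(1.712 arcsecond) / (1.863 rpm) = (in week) 7.034e-11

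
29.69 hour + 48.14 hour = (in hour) 77.83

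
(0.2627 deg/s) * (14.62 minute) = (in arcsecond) 8.296e+05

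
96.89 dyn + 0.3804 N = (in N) 0.3814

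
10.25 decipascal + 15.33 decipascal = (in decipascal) 25.58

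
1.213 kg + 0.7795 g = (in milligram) 1.214e+06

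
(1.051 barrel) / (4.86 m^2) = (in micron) 3.438e+04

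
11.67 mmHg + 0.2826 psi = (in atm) 0.03459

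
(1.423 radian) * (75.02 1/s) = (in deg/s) 6117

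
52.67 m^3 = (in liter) 5.267e+04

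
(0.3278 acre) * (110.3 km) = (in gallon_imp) 3.219e+10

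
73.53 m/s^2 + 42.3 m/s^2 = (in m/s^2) 115.8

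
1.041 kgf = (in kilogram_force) 1.041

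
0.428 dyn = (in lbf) 9.622e-07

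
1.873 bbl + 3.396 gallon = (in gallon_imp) 68.33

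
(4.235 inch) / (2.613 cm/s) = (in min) 0.06861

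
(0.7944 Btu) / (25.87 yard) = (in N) 35.43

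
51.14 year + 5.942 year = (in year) 57.08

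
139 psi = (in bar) 9.584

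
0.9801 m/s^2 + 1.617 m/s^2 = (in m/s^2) 2.597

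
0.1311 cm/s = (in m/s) 0.001311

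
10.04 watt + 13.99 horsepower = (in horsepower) 14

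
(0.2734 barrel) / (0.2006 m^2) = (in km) 0.0002167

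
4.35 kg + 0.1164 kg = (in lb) 9.847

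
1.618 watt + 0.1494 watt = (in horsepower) 0.00237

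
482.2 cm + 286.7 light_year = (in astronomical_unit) 1.813e+07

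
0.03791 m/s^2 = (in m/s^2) 0.03791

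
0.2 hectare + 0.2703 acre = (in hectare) 0.3094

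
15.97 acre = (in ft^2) 6.957e+05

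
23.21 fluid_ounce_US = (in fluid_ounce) 23.21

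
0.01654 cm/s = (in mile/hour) 0.00037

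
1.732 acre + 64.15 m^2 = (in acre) 1.748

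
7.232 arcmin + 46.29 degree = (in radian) 0.81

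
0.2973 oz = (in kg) 0.008428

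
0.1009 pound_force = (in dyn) 4.488e+04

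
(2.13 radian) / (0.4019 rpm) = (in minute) 0.8435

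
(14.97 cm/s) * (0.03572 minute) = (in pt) 909.5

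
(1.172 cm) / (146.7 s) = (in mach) 2.346e-07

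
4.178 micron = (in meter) 4.178e-06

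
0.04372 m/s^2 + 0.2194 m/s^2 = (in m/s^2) 0.2631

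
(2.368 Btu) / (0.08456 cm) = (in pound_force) 6.642e+05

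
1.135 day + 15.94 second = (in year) 0.00311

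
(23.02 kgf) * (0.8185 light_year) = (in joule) 1.748e+18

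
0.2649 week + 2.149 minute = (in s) 1.603e+05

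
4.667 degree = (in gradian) 5.186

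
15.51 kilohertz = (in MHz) 0.01551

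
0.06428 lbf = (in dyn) 2.859e+04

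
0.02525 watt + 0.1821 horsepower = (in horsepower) 0.1821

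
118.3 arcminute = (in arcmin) 118.3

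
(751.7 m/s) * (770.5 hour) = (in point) 5.91e+12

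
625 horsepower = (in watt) 4.661e+05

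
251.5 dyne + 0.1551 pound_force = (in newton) 0.6924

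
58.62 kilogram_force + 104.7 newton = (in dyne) 6.796e+07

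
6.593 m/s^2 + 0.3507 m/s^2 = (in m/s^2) 6.944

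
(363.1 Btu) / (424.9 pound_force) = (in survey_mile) 0.1259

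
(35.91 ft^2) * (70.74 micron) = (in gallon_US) 0.06234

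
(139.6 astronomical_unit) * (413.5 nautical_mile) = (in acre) 3.952e+15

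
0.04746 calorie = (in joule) 0.1986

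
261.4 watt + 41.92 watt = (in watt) 303.3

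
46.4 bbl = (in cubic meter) 7.377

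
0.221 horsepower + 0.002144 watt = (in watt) 164.8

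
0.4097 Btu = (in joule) 432.3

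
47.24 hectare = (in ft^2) 5.085e+06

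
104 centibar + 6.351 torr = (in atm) 1.035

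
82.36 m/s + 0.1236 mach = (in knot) 241.9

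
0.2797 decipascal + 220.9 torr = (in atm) 0.2907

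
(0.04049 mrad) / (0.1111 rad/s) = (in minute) 6.074e-06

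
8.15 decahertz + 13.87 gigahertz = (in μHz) 1.387e+16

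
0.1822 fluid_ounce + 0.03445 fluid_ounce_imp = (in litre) 0.006367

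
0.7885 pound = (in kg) 0.3577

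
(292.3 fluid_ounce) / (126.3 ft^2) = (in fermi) 7.367e+11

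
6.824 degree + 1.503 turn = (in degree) 547.9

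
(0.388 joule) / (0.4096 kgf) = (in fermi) 9.659e+13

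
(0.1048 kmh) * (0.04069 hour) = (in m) 4.264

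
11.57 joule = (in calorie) 2.765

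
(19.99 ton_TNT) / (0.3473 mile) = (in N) 1.496e+08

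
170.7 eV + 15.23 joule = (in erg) 1.523e+08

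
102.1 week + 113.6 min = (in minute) 1.029e+06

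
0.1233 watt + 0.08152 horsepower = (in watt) 60.91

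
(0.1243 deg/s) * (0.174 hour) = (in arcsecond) 2.803e+05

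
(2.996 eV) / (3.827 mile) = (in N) 7.794e-23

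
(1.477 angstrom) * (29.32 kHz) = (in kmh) 1.559e-05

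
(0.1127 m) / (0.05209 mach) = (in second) 0.006354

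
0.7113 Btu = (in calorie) 179.4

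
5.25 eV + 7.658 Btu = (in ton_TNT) 1.931e-06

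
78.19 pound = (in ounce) 1251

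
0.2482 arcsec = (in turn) 1.915e-07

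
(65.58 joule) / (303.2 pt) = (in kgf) 62.52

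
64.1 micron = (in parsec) 2.077e-21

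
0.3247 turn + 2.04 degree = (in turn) 0.3304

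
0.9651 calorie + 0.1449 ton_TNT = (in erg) 6.063e+15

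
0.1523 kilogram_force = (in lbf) 0.3358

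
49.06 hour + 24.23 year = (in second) 7.643e+08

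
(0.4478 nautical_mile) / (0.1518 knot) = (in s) 1.062e+04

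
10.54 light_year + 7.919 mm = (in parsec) 3.232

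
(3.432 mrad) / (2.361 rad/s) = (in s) 0.001454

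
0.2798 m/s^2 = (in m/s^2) 0.2798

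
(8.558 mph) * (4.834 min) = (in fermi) 1.11e+18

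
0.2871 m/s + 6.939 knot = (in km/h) 13.88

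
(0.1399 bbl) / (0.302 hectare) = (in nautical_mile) 3.977e-09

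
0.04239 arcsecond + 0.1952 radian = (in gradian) 12.43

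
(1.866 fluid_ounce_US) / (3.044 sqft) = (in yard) 0.0002134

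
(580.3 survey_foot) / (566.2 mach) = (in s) 0.0009174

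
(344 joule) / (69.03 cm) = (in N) 498.3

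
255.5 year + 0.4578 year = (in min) 1.345e+08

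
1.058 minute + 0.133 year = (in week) 6.935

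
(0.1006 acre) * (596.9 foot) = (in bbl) 4.659e+05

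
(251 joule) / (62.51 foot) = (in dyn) 1.317e+06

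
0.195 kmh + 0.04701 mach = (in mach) 0.04717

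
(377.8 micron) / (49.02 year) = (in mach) 7.177e-16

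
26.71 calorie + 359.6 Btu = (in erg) 3.795e+12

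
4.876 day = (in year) 0.01336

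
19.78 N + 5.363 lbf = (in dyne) 4.364e+06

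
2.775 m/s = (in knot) 5.394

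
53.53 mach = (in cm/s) 1.823e+06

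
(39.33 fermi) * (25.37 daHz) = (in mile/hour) 2.232e-11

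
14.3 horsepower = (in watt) 1.066e+04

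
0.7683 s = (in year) 2.436e-08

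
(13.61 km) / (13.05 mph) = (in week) 0.003857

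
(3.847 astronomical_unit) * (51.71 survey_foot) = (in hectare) 9.071e+08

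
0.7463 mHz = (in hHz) 7.463e-06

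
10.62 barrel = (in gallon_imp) 371.4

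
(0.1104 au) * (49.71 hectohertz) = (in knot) 1.596e+14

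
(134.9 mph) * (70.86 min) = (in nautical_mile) 138.4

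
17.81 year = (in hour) 1.56e+05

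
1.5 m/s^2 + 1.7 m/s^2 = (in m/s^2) 3.2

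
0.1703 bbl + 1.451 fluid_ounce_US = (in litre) 27.12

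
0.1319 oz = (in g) 3.739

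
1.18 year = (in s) 3.721e+07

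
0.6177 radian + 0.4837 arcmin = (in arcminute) 2124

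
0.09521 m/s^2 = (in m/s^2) 0.09521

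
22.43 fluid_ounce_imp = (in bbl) 0.004009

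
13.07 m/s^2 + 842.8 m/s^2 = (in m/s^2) 855.9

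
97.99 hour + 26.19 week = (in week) 26.77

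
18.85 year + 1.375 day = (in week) 983.1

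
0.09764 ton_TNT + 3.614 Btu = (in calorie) 9.764e+07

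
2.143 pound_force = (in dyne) 9.533e+05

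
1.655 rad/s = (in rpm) 15.8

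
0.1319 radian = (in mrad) 131.9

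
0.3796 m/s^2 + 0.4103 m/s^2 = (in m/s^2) 0.7899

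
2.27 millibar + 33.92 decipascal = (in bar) 0.002304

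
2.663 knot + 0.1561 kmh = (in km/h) 5.088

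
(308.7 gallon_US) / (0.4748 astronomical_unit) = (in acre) 4.065e-15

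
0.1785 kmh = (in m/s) 0.04958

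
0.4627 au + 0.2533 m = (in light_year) 7.316e-06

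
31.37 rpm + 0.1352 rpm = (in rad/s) 3.299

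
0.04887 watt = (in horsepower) 6.554e-05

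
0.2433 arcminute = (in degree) 0.004055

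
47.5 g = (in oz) 1.676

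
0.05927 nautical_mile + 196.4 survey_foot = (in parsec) 5.497e-15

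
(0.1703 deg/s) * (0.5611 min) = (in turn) 0.01593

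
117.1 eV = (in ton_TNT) 4.484e-27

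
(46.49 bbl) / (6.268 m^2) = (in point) 3343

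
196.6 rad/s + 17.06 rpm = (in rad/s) 198.4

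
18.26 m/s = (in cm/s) 1826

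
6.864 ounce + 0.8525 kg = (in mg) 1.047e+06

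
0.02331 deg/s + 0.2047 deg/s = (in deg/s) 0.228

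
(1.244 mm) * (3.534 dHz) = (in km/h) 0.001583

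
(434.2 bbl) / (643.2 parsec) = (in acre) 8.595e-22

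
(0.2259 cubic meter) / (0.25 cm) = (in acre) 0.02233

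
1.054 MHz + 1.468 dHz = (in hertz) 1.054e+06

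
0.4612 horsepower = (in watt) 343.9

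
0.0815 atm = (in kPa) 8.258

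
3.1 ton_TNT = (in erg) 1.297e+17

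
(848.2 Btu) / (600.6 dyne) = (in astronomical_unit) 0.000996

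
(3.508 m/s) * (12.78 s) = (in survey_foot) 147.1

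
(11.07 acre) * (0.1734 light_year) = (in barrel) 4.622e+20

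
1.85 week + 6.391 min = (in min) 1.865e+04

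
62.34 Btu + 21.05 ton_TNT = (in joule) 8.807e+10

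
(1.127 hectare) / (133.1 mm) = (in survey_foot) 2.778e+05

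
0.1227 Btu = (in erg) 1.295e+09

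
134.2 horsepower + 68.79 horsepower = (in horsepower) 203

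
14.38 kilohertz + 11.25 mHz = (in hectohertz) 143.8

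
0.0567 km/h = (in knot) 0.03062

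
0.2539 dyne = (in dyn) 0.2539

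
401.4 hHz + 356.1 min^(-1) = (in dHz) 4.015e+05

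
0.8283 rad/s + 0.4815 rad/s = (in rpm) 12.51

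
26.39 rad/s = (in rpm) 252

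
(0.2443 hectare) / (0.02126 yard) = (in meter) 1.257e+05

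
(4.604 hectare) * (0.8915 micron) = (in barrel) 0.2582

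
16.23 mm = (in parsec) 5.26e-19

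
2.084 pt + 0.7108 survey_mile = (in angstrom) 1.144e+13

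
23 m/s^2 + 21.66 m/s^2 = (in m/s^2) 44.66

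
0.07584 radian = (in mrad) 75.84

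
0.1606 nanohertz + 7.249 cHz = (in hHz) 0.0007249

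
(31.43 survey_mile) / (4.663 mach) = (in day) 0.0003687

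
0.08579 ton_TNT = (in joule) 3.589e+08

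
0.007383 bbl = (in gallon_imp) 0.2582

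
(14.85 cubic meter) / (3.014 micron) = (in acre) 1217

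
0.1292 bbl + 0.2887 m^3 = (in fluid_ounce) 1.046e+04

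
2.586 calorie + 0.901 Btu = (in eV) 6.001e+21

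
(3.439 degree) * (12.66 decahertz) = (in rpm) 72.56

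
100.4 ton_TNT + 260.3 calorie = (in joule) 4.201e+11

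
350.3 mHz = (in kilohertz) 0.0003503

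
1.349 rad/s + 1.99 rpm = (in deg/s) 89.23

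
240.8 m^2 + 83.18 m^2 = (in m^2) 324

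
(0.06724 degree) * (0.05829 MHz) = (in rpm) 653.2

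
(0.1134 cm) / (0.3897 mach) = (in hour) 2.374e-09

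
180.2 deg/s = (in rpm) 30.03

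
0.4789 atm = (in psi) 7.038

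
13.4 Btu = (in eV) 8.824e+22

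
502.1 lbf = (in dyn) 2.233e+08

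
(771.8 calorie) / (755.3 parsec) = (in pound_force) 3.115e-17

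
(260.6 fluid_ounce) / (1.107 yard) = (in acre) 1.881e-06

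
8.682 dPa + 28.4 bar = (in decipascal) 2.84e+07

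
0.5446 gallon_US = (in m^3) 0.002062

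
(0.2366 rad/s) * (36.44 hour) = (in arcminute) 1.067e+08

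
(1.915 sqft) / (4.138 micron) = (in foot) 1.411e+05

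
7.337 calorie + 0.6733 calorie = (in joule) 33.52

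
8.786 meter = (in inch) 345.9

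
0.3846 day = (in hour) 9.23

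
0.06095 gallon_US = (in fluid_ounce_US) 7.802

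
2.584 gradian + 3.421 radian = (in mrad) 3462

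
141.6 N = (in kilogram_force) 14.44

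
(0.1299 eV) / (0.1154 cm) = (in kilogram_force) 1.839e-18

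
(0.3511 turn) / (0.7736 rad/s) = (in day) 3.301e-05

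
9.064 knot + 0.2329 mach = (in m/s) 83.97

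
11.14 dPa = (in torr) 0.008356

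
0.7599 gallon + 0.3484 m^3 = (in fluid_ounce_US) 1.188e+04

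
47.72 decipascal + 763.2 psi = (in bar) 52.62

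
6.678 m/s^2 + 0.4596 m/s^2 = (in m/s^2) 7.138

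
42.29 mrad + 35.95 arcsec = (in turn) 0.006758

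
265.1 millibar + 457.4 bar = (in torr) 3.433e+05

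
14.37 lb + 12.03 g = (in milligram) 6.53e+06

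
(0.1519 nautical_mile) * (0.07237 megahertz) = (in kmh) 7.329e+07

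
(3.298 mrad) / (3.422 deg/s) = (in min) 0.0009203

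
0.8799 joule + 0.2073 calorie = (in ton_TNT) 4.176e-10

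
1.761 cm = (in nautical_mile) 9.509e-06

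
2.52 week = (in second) 1.524e+06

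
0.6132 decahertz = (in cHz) 613.2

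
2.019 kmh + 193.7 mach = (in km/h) 2.374e+05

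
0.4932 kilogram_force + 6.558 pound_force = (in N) 34.01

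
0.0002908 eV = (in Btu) 4.416e-26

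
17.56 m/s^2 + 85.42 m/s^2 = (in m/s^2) 103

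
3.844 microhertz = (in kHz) 3.844e-09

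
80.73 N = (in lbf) 18.15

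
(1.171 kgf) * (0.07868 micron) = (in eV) 5.639e+12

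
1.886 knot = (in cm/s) 97.02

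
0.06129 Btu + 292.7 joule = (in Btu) 0.3387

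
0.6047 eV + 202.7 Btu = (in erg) 2.139e+12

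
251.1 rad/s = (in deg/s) 1.439e+04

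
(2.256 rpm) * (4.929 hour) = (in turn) 667.2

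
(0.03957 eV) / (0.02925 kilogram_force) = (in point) 6.265e-17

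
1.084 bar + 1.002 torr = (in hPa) 1085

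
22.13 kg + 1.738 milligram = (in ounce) 780.6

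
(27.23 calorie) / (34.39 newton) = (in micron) 3.313e+06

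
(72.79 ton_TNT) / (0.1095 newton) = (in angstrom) 2.781e+22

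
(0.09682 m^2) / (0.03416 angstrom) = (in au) 0.1895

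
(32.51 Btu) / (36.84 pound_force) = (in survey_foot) 686.7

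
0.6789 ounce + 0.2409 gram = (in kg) 0.01949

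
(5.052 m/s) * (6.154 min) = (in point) 5.288e+06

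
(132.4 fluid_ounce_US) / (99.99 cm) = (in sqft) 0.04215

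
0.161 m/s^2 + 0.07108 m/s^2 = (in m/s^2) 0.2321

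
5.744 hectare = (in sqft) 6.183e+05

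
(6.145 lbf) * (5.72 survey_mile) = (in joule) 2.516e+05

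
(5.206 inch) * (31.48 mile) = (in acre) 1.655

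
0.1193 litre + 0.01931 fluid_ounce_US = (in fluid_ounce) 4.053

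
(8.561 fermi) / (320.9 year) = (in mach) 2.484e-27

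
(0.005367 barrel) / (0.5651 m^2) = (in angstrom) 1.51e+07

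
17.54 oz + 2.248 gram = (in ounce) 17.62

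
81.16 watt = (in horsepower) 0.1088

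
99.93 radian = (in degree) 5726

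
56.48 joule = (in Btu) 0.05353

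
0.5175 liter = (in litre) 0.5175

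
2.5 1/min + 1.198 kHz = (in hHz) 11.98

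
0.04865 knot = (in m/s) 0.02503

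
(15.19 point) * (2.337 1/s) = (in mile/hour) 0.02801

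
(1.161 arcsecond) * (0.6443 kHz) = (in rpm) 0.03463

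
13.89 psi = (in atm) 0.9452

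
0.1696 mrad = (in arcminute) 0.583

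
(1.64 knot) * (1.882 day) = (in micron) 1.372e+11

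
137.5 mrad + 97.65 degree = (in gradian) 117.3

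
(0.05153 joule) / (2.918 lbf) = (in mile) 2.467e-06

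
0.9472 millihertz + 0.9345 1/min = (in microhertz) 1.652e+04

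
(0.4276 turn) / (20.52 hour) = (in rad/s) 3.637e-05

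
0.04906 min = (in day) 3.407e-05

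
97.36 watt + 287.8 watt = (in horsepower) 0.5165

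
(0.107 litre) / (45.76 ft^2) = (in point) 0.07135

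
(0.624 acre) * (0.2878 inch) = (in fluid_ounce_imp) 6.497e+05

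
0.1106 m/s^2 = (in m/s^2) 0.1106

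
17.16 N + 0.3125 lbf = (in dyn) 1.855e+06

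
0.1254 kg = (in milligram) 1.254e+05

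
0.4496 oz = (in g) 12.75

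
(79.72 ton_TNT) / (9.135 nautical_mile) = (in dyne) 1.972e+12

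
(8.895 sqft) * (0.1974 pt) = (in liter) 0.05755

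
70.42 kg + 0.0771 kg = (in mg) 7.05e+07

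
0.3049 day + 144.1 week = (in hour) 2.422e+04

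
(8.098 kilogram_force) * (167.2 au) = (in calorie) 4.748e+14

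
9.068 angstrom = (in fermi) 9.068e+05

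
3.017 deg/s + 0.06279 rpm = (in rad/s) 0.05923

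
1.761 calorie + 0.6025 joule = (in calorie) 1.905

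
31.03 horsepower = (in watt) 2.314e+04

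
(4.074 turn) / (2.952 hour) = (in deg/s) 0.138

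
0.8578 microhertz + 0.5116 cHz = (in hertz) 0.005117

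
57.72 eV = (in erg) 9.248e-11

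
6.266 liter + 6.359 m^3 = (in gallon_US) 1682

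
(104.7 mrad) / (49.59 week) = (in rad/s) 3.491e-09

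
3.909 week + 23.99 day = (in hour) 1232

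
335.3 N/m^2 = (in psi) 0.04863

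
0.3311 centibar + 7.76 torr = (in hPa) 13.66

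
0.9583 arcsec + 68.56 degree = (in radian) 1.197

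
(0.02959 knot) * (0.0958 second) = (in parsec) 4.726e-20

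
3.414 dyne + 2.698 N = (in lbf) 0.6065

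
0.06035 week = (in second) 3.65e+04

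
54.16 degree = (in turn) 0.1504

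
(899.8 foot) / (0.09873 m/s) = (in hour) 0.7716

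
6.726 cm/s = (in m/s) 0.06726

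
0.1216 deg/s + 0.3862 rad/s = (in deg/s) 22.25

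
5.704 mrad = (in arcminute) 19.61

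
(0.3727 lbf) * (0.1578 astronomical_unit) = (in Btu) 3.709e+07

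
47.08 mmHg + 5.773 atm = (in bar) 5.912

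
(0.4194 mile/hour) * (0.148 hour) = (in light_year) 1.056e-14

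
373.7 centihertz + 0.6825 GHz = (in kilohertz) 6.825e+05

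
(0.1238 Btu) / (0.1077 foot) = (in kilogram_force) 405.7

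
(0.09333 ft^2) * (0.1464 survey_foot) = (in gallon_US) 0.1022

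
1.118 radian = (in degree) 64.06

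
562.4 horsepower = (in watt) 4.194e+05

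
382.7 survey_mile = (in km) 615.9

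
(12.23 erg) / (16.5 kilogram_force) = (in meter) 7.558e-09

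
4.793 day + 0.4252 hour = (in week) 0.6872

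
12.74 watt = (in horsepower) 0.01708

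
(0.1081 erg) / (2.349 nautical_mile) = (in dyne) 2.485e-07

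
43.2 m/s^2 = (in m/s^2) 43.2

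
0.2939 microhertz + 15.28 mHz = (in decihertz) 0.1528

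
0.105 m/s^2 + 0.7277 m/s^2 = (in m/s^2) 0.8327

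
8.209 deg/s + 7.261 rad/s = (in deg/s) 424.2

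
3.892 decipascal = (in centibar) 0.0003892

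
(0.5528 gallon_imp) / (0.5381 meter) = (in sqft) 0.05027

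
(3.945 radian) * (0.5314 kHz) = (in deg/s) 1.201e+05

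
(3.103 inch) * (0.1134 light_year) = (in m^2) 8.456e+13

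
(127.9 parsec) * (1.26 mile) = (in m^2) 8.003e+21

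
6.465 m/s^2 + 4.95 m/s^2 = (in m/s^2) 11.41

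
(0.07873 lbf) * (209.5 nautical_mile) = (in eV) 8.481e+23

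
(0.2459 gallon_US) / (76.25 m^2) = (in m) 1.221e-05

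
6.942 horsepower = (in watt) 5177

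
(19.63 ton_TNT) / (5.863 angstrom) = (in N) 1.401e+20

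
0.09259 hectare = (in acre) 0.2288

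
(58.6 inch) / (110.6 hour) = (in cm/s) 0.0003738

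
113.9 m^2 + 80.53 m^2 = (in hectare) 0.01944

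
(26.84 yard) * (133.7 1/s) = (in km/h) 1.181e+04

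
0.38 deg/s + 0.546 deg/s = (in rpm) 0.1543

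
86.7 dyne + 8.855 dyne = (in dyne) 95.56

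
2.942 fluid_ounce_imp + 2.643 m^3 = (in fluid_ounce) 8.937e+04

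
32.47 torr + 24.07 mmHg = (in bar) 0.07538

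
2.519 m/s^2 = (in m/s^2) 2.519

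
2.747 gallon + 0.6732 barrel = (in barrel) 0.7386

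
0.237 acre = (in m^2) 959.1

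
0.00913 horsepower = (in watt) 6.808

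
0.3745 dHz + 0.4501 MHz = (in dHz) 4.501e+06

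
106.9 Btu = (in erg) 1.128e+12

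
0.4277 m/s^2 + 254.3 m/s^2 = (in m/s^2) 254.7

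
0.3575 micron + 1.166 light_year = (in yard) 1.206e+16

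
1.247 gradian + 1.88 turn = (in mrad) 1.183e+04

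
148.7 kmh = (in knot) 80.29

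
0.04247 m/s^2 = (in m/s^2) 0.04247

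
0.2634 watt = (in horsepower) 0.0003532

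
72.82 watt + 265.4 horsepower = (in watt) 1.98e+05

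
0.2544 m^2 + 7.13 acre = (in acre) 7.13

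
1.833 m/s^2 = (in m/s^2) 1.833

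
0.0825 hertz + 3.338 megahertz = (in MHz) 3.338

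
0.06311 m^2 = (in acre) 1.559e-05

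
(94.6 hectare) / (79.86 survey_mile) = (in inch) 289.8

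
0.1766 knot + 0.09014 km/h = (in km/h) 0.4172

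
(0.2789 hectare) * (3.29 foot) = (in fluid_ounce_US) 9.457e+07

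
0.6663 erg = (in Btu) 6.315e-11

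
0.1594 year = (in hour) 1396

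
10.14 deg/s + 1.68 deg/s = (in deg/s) 11.82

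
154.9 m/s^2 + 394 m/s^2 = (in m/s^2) 548.9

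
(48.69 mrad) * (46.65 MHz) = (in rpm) 2.169e+07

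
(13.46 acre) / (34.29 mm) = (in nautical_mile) 857.7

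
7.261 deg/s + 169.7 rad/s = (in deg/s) 9730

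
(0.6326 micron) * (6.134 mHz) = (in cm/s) 3.88e-07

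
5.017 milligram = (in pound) 1.106e-05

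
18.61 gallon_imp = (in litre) 84.6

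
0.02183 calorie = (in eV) 5.701e+17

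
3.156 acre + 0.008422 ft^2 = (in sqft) 1.375e+05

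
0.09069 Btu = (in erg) 9.568e+08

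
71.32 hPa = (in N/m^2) 7132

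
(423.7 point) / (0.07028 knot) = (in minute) 0.0689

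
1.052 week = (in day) 7.364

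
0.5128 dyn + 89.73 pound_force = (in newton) 399.1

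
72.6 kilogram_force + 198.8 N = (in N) 910.8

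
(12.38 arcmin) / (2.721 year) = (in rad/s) 4.197e-11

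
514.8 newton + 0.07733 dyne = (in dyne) 5.148e+07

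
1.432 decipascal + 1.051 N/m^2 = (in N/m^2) 1.194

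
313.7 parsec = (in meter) 9.68e+18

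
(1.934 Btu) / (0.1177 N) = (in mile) 10.77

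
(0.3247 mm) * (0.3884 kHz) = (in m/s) 0.1261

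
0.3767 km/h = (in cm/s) 10.46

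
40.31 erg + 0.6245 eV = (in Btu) 3.821e-09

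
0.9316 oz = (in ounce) 0.9316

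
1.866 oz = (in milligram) 5.29e+04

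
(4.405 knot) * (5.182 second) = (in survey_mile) 0.007297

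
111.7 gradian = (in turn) 0.2792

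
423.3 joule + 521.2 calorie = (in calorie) 622.4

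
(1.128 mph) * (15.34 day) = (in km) 668.3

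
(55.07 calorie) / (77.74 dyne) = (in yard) 3.241e+05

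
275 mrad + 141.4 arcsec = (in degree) 15.8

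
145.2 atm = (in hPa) 1.471e+05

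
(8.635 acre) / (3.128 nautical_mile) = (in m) 6.032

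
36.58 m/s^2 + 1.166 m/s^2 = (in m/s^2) 37.75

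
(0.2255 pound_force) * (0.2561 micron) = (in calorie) 6.14e-08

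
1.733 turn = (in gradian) 693.2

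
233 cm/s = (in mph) 5.212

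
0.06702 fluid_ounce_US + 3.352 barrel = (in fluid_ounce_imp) 1.876e+04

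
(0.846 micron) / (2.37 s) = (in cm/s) 3.57e-05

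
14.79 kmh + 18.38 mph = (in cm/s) 1232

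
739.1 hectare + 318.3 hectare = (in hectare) 1057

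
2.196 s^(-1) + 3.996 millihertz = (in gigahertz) 2.2e-09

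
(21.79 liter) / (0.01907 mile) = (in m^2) 0.00071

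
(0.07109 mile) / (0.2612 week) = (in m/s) 0.0007242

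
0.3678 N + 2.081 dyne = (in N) 0.3678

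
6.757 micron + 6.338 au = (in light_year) 0.0001002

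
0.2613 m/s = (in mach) 0.0007674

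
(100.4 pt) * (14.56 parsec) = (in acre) 3.932e+12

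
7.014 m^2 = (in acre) 0.001733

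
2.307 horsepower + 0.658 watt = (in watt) 1721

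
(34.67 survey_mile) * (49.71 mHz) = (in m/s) 2774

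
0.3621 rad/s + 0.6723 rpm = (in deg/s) 24.78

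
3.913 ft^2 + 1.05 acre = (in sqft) 4.574e+04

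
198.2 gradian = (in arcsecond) 6.422e+05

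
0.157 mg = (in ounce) 5.538e-06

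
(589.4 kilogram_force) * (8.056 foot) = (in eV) 8.858e+22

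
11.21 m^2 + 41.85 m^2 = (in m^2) 53.06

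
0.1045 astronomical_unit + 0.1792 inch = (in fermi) 1.563e+25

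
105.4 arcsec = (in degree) 0.02928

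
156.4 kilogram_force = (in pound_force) 344.8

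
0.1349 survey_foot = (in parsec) 1.333e-18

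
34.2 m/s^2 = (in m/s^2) 34.2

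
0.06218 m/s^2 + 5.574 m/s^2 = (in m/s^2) 5.636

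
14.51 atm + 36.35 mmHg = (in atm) 14.56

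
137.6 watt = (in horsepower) 0.1845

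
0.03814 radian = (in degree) 2.185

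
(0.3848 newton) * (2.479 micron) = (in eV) 5.954e+12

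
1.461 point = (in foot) 0.001691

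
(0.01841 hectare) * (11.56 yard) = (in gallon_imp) 4.281e+05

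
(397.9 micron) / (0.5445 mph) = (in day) 1.892e-08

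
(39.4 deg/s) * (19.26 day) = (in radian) 1.144e+06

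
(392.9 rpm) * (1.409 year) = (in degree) 1.047e+11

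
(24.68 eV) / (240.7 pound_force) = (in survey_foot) 1.212e-20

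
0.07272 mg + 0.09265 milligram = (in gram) 0.0001654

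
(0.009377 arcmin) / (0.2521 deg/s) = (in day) 7.175e-09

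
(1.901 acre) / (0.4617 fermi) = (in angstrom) 1.666e+29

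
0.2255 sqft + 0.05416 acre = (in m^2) 219.2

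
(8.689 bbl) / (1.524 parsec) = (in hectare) 2.938e-21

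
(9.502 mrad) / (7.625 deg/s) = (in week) 1.181e-07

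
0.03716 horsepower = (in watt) 27.71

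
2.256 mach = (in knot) 1493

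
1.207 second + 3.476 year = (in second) 1.096e+08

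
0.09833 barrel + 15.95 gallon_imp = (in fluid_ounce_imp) 3102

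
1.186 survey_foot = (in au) 2.416e-12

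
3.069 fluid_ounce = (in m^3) 9.076e-05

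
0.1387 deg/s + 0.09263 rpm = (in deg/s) 0.6945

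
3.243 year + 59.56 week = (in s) 1.383e+08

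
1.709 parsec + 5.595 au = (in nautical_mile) 2.847e+13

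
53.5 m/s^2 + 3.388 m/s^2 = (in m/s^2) 56.89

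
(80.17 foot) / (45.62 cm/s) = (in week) 8.856e-05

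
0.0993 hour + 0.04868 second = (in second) 357.5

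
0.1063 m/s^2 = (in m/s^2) 0.1063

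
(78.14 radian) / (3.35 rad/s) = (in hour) 0.006479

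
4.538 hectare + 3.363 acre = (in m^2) 5.899e+04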